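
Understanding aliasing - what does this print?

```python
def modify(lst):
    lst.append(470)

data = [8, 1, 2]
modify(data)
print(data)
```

Key concept: function modifies passed list.
Step by step:
`data = [8, 1, 2]` → data = [8, 1, 2]
`modify(data)` → data = [8, 1, 2, 470]
`print(data)` → prints [8, 1, 2, 470]

Answer: [8, 1, 2, 470]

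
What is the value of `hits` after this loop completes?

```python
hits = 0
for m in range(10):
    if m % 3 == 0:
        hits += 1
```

Count numbers divisible by 3 in range(10)
`hits` takes the values: 0 → 1 → 2 → 3 → 4

Answer: 4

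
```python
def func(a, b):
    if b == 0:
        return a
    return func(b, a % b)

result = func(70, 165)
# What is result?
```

func(70, 165) -> func(165, 70) -> func(70, 25) -> func(25, 20) -> func(20, 5) -> func(5, 0) -> 5

Answer: 5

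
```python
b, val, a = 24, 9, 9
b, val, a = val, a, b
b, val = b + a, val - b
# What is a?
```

Trace:
`b, val, a = 24, 9, 9` → b = 24; val = 9; a = 9
`b, val, a = val, a, b` → b = 9; val = 9; a = 24
`b, val = b + a, val - b` → b = 33; val = 0
So a = 24

Answer: 24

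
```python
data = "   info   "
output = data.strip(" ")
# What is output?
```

Trace:
`data = "   info   "` → data = '   info   '
`output = data.strip(" ")` → output = 'info'
So output = 'info'

Answer: 'info'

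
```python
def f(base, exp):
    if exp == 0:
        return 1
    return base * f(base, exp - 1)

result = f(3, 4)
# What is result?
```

f(3, 4) = 3 * 3 * 3 * 3 = 81

Answer: 81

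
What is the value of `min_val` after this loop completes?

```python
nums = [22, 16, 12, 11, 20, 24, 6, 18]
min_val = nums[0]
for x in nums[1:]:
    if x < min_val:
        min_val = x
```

Minimum of [22, 16, 12, 11, 20, 24, 6, 18]
`min_val` takes the values: 22 → 16 → 12 → 11 → 6

Answer: 6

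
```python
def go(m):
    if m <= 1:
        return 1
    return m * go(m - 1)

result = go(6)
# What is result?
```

go(6) = 6 * 5 * 4 * 3 * 2 * 1 = 720

Answer: 720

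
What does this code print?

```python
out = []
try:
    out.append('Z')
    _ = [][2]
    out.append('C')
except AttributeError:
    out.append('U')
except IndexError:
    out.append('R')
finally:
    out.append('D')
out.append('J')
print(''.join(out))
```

Execution trace: 'Z' (try body) → 'R' (except IndexError) → 'D' (finally) → 'J' (after the try/except). Output: ZRDJ

Answer: ZRDJ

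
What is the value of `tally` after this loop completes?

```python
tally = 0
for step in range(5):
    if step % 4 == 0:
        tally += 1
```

Count numbers divisible by 4 in range(5)
`tally` takes the values: 0 → 1 → 2

Answer: 2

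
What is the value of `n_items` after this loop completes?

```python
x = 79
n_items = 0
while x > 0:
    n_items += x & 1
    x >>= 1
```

Count set bits in 79 (binary: 0b1001111)
`n_items` takes the values: 0 → 1 → 2 → 3 → 4 → 5

Answer: 5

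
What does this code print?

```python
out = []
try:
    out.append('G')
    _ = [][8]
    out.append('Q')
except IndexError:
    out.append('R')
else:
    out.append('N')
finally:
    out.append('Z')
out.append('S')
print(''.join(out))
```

Execution trace: 'G' (try body) → 'R' (except IndexError) → 'Z' (finally) → 'S' (after the try/except). Output: GRZS

Answer: GRZS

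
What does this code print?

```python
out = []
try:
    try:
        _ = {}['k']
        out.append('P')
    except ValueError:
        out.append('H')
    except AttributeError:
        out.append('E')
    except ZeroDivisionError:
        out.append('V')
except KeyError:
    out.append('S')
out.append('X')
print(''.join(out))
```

Execution trace: 'S' (outer except KeyError) → 'X' (after the try/except). Output: SX

Answer: SX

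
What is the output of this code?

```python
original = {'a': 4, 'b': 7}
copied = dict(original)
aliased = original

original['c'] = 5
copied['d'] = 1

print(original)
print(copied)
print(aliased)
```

Key concept: dict() creates copy, assignment creates alias.
Step by step:
`original = {'a': 4, 'b': 7}` → original = {'a': 4, 'b': 7}
`copied = dict(original)` → copied = {'a': 4, 'b': 7}
`aliased = original` → aliased = {'a': 4, 'b': 7} (same object as original)
`original['c'] = 5` → original = {'a': 4, 'b': 7, 'c': 5} (same object as aliased); aliased = {'a': 4, 'b': 7, 'c': 5} (same object as original)
`copied['d'] = 1` → copied = {'a': 4, 'b': 7, 'd': 1}
`print(original)` → prints {'a': 4, 'b': 7, 'c': 5}
`print(copied)` → prints {'a': 4, 'b': 7, 'd': 1}
`print(aliased)` → prints {'a': 4, 'b': 7, 'c': 5}

Answer:
{'a': 4, 'b': 7, 'c': 5}
{'a': 4, 'b': 7, 'd': 1}
{'a': 4, 'b': 7, 'c': 5}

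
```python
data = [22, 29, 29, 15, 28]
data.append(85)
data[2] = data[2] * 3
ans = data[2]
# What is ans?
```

Trace:
`data = [22, 29, 29, 15, 28]` → data = [22, 29, 29, 15, 28]
`data.append(85)` → data = [22, 29, 29, 15, 28, 85]
`data[2] = data[2] * 3` → data = [22, 29, 87, 15, 28, 85]
`ans = data[2]` → ans = 87
So ans = 87

Answer: 87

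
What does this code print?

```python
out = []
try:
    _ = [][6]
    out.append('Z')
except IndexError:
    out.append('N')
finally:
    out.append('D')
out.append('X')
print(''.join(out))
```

Execution trace: 'N' (except IndexError) → 'D' (finally) → 'X' (after the try/except). Output: NDX

Answer: NDX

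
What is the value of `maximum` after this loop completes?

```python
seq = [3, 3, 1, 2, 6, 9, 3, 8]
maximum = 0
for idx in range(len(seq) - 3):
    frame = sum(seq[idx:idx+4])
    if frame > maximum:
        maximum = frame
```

Max sum of 4-element window in [3, 3, 1, 2, 6, 9, 3, 8]
`maximum` takes the values: 0 → 9 → 12 → 18 → 20 → 26

Answer: 26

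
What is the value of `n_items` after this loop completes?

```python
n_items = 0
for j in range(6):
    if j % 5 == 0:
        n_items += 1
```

Count numbers divisible by 5 in range(6)
`n_items` takes the values: 0 → 1 → 2

Answer: 2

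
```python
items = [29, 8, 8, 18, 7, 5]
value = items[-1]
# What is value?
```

Trace:
`items = [29, 8, 8, 18, 7, 5]` → items = [29, 8, 8, 18, 7, 5]
`value = items[-1]` → value = 5
So value = 5

Answer: 5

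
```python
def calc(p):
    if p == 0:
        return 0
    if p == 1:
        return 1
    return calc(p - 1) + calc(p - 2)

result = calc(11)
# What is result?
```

Build up from base cases: calc(0)=0, calc(1)=1, calc(2)=1, calc(3)=2, calc(4)=3, calc(5)=5, calc(6)=8, ..., calc(11)=89

Answer: 89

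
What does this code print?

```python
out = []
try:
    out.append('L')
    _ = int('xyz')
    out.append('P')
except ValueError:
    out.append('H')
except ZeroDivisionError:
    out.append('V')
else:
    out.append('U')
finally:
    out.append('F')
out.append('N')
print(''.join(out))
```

Execution trace: 'L' (try body) → 'H' (except ValueError) → 'F' (finally) → 'N' (after the try/except). Output: LHFN

Answer: LHFN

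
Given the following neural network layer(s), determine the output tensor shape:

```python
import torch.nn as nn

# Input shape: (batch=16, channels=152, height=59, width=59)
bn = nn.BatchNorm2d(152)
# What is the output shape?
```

Input: (16, 152, 59, 59) -> Output: (16, 152, 59, 59)

Answer: (16, 152, 59, 59)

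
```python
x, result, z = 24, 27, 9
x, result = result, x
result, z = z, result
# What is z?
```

Trace:
`x, result, z = 24, 27, 9` → x = 24; result = 27; z = 9
`x, result = result, x` → x = 27; result = 24
`result, z = z, result` → result = 9; z = 24
So z = 24

Answer: 24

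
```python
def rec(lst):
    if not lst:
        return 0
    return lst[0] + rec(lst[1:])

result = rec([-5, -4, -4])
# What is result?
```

(-5) + (-4) + (-4) + 0 = -13

Answer: -13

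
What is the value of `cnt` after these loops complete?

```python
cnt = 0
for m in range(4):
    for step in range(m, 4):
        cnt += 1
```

Upper triangle: 4 + 3 + ... + 1
`cnt` takes the values: 0 → 1 → 2 → 3 → 4 → 5 → 6 → 7 → 8 → 9 → 10

Answer: 10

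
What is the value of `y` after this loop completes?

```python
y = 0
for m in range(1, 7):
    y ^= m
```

XOR of 1 to 6
`y` takes the values: 0 → 1 → 3 → 0 → 4 → 1 → 7

Answer: 7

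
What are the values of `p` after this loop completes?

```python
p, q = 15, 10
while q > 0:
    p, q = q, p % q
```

GCD of 15 and 10
`p` takes the values: 15 → 10 → 5

Answer: 5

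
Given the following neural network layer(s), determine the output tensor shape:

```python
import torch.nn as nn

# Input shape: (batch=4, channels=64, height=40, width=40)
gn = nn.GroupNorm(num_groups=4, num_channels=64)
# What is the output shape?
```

Input: (4, 64, 40, 40) -> Output: (4, 64, 40, 40)

Answer: (4, 64, 40, 40)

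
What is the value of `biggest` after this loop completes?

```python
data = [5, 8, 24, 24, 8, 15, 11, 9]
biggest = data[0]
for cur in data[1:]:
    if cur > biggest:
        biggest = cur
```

Maximum of [5, 8, 24, 24, 8, 15, 11, 9]
`biggest` takes the values: 5 → 8 → 24

Answer: 24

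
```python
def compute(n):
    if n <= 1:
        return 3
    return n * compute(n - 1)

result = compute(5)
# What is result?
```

compute(5) = 5 * 4 * 3 * 2 * 3 = 360

Answer: 360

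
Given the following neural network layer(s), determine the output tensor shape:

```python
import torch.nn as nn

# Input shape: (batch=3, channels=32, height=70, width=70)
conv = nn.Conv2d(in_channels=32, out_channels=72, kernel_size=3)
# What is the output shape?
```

Input: (3, 32, 70, 70) -> Output: (3, 72, 68, 68)

Answer: (3, 72, 68, 68)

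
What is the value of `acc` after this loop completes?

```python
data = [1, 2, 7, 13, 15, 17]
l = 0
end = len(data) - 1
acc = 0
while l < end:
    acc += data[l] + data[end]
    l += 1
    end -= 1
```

Sum of pairs from ends
`acc` takes the values: 0 → 18 → 35 → 55

Answer: 55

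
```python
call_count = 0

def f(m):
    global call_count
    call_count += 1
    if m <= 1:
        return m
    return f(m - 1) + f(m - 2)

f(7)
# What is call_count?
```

Calls(m) = 1 + Calls(m-1) + Calls(m-2); Calls(0)=Calls(1)=1. For m=7 this gives 41.

Answer: 41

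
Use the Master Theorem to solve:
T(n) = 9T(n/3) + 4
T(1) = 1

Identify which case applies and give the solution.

a=9, b=3, f(n)=4. log_3(9) = 2. Since c=0 < 2, Case 1 applies: T(n) = Θ(n^log_b(a)) = O(n^2).

Answer: O(n^2) - Case 1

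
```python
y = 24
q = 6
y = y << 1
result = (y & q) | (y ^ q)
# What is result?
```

Trace:
`y = 24` → y = 24
`q = 6` → q = 6
`y = y << 1` → y = 48
`result = (y & q) | (y ^ q)` → result = 54
So result = 54

Answer: 54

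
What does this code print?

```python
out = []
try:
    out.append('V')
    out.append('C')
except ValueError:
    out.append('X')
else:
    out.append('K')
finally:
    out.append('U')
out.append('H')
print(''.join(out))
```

Execution trace: 'V' (try body) → 'C' (try body, no exception) → 'K' (else) → 'U' (finally) → 'H' (after the try/except). Output: VCKUH

Answer: VCKUH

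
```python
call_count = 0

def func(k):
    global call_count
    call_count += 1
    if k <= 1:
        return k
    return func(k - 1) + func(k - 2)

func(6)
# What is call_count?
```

Calls(k) = 1 + Calls(k-1) + Calls(k-2); Calls(0)=Calls(1)=1. For k=6 this gives 25.

Answer: 25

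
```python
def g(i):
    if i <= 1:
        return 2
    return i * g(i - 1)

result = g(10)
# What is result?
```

g(10) = 10 * 9 * 8 * 7 * 6 * 5 * 4 * 3 * 2 * 2 = 7257600

Answer: 7257600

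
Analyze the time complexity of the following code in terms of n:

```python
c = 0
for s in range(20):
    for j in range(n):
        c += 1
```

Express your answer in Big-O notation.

Each loop level contributes: 1 × n. Multiplying the contributions gives O(n).

Answer: O(n)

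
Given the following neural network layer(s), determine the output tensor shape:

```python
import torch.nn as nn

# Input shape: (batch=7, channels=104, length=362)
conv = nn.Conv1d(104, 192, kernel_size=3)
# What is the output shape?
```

Input: (7, 104, 362) -> Output: (7, 192, 360)

Answer: (7, 192, 360)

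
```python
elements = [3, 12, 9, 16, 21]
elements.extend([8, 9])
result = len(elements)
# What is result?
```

Trace:
`elements = [3, 12, 9, 16, 21]` → elements = [3, 12, 9, 16, 21]
`elements.extend([8, 9])` → elements = [3, 12, 9, 16, 21, 8, 9]
`result = len(elements)` → result = 7
So result = 7

Answer: 7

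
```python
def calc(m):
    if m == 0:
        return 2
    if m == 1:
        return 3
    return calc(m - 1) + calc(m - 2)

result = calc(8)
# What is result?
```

Build up from base cases: calc(0)=2, calc(1)=3, calc(2)=5, calc(3)=8, calc(4)=13, calc(5)=21, calc(6)=34, ..., calc(8)=89

Answer: 89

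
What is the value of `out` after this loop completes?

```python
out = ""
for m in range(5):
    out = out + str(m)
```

Concatenate digits 0 to 4
`out` takes the values: "" → "0" → "01" → "012" → "0123" → "01234"

Answer: "01234"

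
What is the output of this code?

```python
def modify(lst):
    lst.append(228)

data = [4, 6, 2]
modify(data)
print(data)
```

Key concept: function modifies passed list.
Step by step:
`data = [4, 6, 2]` → data = [4, 6, 2]
`modify(data)` → data = [4, 6, 2, 228]
`print(data)` → prints [4, 6, 2, 228]

Answer: [4, 6, 2, 228]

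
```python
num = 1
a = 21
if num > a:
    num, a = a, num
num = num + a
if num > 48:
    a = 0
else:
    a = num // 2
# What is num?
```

Trace:
`num = 1` → num = 1
`a = 21` → a = 21
`if num > a: ...` → num > a is False → no variable changes
`num = num + a` → num = 22
`if num > 48: ...` → num > 48 is False, take else branch → a = 11
So num = 22

Answer: 22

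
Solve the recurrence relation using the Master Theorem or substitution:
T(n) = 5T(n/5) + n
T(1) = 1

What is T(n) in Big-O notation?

By Master Theorem: a=5, b=5, f(n)=n. Since log_5(5) = 1 and f(n) = Θ(n^1), Case 2 applies. T(n) = O(n log n).

Answer: O(n log n)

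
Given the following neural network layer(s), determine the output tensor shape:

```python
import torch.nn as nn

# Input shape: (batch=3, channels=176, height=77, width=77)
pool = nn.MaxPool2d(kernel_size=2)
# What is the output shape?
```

Input: (3, 176, 77, 77) -> Output: (3, 176, 38, 38)

Answer: (3, 176, 38, 38)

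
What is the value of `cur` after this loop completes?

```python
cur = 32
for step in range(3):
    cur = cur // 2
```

Halve 3 times: 32 // 2^3 = 4
`cur` takes the values: 32 → 16 → 8 → 4

Answer: 4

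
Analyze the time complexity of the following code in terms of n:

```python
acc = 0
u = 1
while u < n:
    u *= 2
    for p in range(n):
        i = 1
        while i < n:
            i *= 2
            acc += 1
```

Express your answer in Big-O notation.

Each loop level contributes: log n × n × log n. Multiplying the contributions gives O(n log² n).

Answer: O(n log² n)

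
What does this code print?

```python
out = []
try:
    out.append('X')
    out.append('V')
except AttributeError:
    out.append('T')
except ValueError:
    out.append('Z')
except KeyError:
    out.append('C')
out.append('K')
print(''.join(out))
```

Execution trace: 'X' (try body) → 'V' (try body, no exception) → 'K' (after the try/except). Output: XVK

Answer: XVK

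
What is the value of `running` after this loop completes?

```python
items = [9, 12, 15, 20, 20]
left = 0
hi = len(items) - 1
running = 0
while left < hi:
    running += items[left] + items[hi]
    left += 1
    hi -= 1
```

Sum of pairs from ends
`running` takes the values: 0 → 29 → 61

Answer: 61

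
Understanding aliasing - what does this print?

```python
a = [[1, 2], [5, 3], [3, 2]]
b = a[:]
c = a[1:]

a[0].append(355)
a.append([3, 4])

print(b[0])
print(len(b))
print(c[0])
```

Key concept: slice with nested mutation.
Step by step:
`a = [[1, 2], [5, 3], [3, 2]]` → a = [[1, 2], [5, 3], [3, 2]]
`b = a[:]` → b = [[1, 2], [5, 3], [3, 2]]
`c = a[1:]` → c = [[5, 3], [3, 2]]
`a[0].append(355)` → a = [[1, 2, 355], [5, 3], [3, 2]]; b = [[1, 2, 355], [5, 3], [3, 2]]
`a.append([3, 4])` → a = [[1, 2, 355], [5, 3], [3, 2], [3, 4]]
`print(b[0])` → prints [1, 2, 355]
`print(len(b))` → prints 3
`print(c[0])` → prints [5, 3]

Answer:
[1, 2, 355]
3
[5, 3]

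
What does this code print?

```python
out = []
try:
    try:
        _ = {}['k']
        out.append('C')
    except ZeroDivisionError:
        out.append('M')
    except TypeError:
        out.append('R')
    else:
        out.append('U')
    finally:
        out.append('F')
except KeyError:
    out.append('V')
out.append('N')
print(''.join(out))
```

Execution trace: 'F' (finally) → 'V' (outer except KeyError) → 'N' (after the try/except). Output: FVN

Answer: FVN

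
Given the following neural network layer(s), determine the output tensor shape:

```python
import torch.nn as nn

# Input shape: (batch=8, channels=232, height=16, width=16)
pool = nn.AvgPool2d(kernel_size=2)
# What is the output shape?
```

Input: (8, 232, 16, 16) -> Output: (8, 232, 8, 8)

Answer: (8, 232, 8, 8)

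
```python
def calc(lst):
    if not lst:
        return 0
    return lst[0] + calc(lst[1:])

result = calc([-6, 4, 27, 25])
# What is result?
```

(-6) + 4 + 27 + 25 + 0 = 50

Answer: 50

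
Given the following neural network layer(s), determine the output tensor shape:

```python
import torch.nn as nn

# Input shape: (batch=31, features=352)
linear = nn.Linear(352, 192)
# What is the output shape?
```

Input: (31, 352) -> Output: (31, 192)

Answer: (31, 192)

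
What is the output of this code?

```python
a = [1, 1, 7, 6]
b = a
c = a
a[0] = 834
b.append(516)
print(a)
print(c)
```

Key concept: multiple aliases.
Step by step:
`a = [1, 1, 7, 6]` → a = [1, 1, 7, 6]
`b = a` → b = [1, 1, 7, 6] (same object as a)
`c = a` → c = [1, 1, 7, 6] (same object as a, b)
`a[0] = 834` → a = [834, 1, 7, 6] (same object as b, c); b = [834, 1, 7, 6] (same object as a, c); c = [834, 1, 7, 6] (same object as a, b)
`b.append(516)` → a = [834, 1, 7, 6, 516] (same object as b, c); b = [834, 1, 7, 6, 516] (same object as a, c); c = [834, 1, 7, 6, 516] (same object as a, b)
`print(a)` → prints [834, 1, 7, 6, 516]
`print(c)` → prints [834, 1, 7, 6, 516]

Answer:
[834, 1, 7, 6, 516]
[834, 1, 7, 6, 516]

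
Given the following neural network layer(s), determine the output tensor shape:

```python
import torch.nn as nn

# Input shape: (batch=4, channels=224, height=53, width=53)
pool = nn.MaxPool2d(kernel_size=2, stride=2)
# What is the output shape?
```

Input: (4, 224, 53, 53) -> Output: (4, 224, 26, 26)

Answer: (4, 224, 26, 26)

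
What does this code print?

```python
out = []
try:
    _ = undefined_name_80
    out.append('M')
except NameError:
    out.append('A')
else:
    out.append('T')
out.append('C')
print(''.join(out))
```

Execution trace: 'A' (except NameError) → 'C' (after the try/except). Output: AC

Answer: AC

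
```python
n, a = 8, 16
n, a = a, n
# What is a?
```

Trace:
`n, a = 8, 16` → n = 8; a = 16
`n, a = a, n` → n = 16; a = 8
So a = 8

Answer: 8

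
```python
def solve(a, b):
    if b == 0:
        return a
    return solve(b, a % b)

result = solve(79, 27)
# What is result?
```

solve(79, 27) -> solve(27, 25) -> solve(25, 2) -> solve(2, 1) -> solve(1, 0) -> 1

Answer: 1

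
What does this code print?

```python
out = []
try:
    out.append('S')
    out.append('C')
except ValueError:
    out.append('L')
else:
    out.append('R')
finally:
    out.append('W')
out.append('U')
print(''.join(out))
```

Execution trace: 'S' (try body) → 'C' (try body, no exception) → 'R' (else) → 'W' (finally) → 'U' (after the try/except). Output: SCRWU

Answer: SCRWU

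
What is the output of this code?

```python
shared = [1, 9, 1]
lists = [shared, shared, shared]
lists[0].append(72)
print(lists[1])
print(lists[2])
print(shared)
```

Key concept: list of same reference.
Step by step:
`shared = [1, 9, 1]` → shared = [1, 9, 1]
`lists = [shared, shared, shared]` → lists = [[1, 9, 1], [1, 9, 1], [1, 9, 1]]
`lists[0].append(72)` → shared = [1, 9, 1, 72]; lists = [[1, 9, 1, 72], [1, 9, 1, 72], [1, 9, 1, 72]]
`print(lists[1])` → prints [1, 9, 1, 72]
`print(lists[2])` → prints [1, 9, 1, 72]
`print(shared)` → prints [1, 9, 1, 72]

Answer:
[1, 9, 1, 72]
[1, 9, 1, 72]
[1, 9, 1, 72]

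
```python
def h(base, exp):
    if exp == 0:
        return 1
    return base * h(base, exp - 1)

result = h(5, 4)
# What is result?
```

h(5, 4) = 5 * 5 * 5 * 5 = 625

Answer: 625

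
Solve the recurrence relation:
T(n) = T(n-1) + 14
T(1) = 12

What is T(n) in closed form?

Unrolling: T(n) = T(1) + 14·(n-1) = 12 + 14(n-1) = 14n - 2.

Answer: T(n) = 14n - 2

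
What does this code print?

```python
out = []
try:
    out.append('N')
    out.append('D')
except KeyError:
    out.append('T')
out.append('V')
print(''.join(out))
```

Execution trace: 'N' (try body) → 'D' (try body, no exception) → 'V' (after the try/except). Output: NDV

Answer: NDV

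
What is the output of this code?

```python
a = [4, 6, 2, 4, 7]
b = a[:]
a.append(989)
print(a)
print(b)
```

Key concept: slice [:] creates copy.
Step by step:
`a = [4, 6, 2, 4, 7]` → a = [4, 6, 2, 4, 7]
`b = a[:]` → b = [4, 6, 2, 4, 7]
`a.append(989)` → a = [4, 6, 2, 4, 7, 989]
`print(a)` → prints [4, 6, 2, 4, 7, 989]
`print(b)` → prints [4, 6, 2, 4, 7]

Answer:
[4, 6, 2, 4, 7, 989]
[4, 6, 2, 4, 7]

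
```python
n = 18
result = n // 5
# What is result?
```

Trace:
`n = 18` → n = 18
`result = n // 5` → result = 3
So result = 3

Answer: 3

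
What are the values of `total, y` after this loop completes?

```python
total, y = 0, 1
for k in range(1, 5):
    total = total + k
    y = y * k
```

Sum and factorial of 1 to 4
`total, y` takes the values: (0, 1) → (1, 1) → (3, 1) → (3, 2) → (6, 2) → (6, 6) → (10, 6) → (10, 24)

Answer: 10, 24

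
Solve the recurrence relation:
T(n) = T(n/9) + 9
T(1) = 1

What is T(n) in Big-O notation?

Each step divides n by 9 and adds 9. After log_9(n) steps we reach T(1)=1. So T(n) = 9·log_9(n) + 1 = O(log n).

Answer: O(log n)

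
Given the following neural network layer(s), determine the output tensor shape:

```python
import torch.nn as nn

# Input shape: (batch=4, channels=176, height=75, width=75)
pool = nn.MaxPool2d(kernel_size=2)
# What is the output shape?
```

Input: (4, 176, 75, 75) -> Output: (4, 176, 37, 37)

Answer: (4, 176, 37, 37)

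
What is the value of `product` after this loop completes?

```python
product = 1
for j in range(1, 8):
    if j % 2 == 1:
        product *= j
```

Product of odd numbers 1 to 7
`product` takes the values: 1 → 3 → 15 → 105

Answer: 105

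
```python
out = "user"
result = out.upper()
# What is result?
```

Trace:
`out = "user"` → out = 'user'
`result = out.upper()` → result = 'USER'
So result = 'USER'

Answer: 'USER'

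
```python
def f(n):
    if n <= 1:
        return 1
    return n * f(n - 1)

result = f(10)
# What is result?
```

f(10) = 10 * 9 * 8 * 7 * 6 * 5 * 4 * 3 * 2 * 1 = 3628800

Answer: 3628800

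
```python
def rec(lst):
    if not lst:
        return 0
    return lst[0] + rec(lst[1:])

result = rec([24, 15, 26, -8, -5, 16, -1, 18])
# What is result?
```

24 + 15 + 26 + (-8) + (-5) + 16 + (-1) + 18 + 0 = 85

Answer: 85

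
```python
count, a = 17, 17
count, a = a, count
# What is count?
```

Trace:
`count, a = 17, 17` → count = 17; a = 17
`count, a = a, count` → count = 17; a = 17
So count = 17

Answer: 17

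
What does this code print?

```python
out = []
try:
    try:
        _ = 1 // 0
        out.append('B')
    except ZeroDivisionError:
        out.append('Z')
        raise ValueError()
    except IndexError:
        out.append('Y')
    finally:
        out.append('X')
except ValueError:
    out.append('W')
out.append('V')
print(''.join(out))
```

Execution trace: 'Z' (inner except ZeroDivisionError) → 'X' (inner finally) → 'W' (outer except ValueError) → 'V' (after the try/except). Output: ZXWV

Answer: ZXWV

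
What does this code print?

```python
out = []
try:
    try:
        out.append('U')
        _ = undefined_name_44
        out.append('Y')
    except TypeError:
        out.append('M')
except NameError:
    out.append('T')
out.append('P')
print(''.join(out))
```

Execution trace: 'U' (try body) → 'T' (outer except NameError) → 'P' (after the try/except). Output: UTP

Answer: UTP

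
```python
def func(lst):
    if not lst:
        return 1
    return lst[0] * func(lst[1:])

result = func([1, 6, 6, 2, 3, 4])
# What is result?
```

Product over [1, 6, 6, 2, 3, 4] = 1 * 6 * 6 * 2 * 3 * 4 = 864

Answer: 864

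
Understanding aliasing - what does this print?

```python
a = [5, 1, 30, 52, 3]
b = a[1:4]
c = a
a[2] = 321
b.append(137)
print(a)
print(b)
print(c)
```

Key concept: slice vs alias.
Step by step:
`a = [5, 1, 30, 52, 3]` → a = [5, 1, 30, 52, 3]
`b = a[1:4]` → b = [1, 30, 52]
`c = a` → c = [5, 1, 30, 52, 3] (same object as a)
`a[2] = 321` → a = [5, 1, 321, 52, 3] (same object as c); c = [5, 1, 321, 52, 3] (same object as a)
`b.append(137)` → b = [1, 30, 52, 137]
`print(a)` → prints [5, 1, 321, 52, 3]
`print(b)` → prints [1, 30, 52, 137]
`print(c)` → prints [5, 1, 321, 52, 3]

Answer:
[5, 1, 321, 52, 3]
[1, 30, 52, 137]
[5, 1, 321, 52, 3]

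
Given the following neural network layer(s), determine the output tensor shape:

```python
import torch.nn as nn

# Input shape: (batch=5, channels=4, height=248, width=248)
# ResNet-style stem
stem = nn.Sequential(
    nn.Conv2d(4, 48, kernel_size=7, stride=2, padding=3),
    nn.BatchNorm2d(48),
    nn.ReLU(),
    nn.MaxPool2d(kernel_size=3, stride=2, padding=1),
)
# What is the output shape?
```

Input: (5, 4, 248, 248) -> after Conv2d 7x7 stride=2: (5, 48, 124, 124) -> Output: (5, 48, 62, 62)

Answer: (5, 48, 62, 62)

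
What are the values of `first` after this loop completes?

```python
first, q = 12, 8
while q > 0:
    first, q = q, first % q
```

GCD of 12 and 8
`first` takes the values: 12 → 8 → 4

Answer: 4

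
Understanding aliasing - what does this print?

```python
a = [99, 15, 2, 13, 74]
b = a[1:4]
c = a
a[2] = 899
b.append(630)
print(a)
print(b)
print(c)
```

Key concept: slice vs alias.
Step by step:
`a = [99, 15, 2, 13, 74]` → a = [99, 15, 2, 13, 74]
`b = a[1:4]` → b = [15, 2, 13]
`c = a` → c = [99, 15, 2, 13, 74] (same object as a)
`a[2] = 899` → a = [99, 15, 899, 13, 74] (same object as c); c = [99, 15, 899, 13, 74] (same object as a)
`b.append(630)` → b = [15, 2, 13, 630]
`print(a)` → prints [99, 15, 899, 13, 74]
`print(b)` → prints [15, 2, 13, 630]
`print(c)` → prints [99, 15, 899, 13, 74]

Answer:
[99, 15, 899, 13, 74]
[15, 2, 13, 630]
[99, 15, 899, 13, 74]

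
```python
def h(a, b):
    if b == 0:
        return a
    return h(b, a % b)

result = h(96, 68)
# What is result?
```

h(96, 68) -> h(68, 28) -> h(28, 12) -> h(12, 4) -> h(4, 0) -> 4

Answer: 4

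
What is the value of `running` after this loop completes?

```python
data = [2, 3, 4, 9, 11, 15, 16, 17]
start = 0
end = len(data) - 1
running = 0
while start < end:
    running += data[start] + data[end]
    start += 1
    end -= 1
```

Sum of pairs from ends
`running` takes the values: 0 → 19 → 38 → 57 → 77

Answer: 77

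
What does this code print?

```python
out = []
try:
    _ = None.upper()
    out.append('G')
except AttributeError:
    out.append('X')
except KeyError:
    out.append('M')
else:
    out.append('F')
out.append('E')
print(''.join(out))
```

Execution trace: 'X' (except AttributeError) → 'E' (after the try/except). Output: XE

Answer: XE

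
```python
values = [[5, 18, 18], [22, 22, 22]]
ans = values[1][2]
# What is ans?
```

Trace:
`values = [[5, 18, 18], [22, 22, 22]]` → values = [[5, 18, 18], [22, 22, 22]]
`ans = values[1][2]` → ans = 22
So ans = 22

Answer: 22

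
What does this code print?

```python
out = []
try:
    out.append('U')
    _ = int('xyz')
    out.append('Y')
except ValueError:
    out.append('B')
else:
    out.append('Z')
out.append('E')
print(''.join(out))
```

Execution trace: 'U' (try body) → 'B' (except ValueError) → 'E' (after the try/except). Output: UBE

Answer: UBE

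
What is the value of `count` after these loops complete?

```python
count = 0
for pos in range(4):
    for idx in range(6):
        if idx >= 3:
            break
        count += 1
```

Inner breaks at 3, outer runs 4 times
`count` takes the values: 0 → 1 → 2 → 3 → 4 → 5 → 6 → 7 → 8 → 9 → 10 → 11 → 12

Answer: 12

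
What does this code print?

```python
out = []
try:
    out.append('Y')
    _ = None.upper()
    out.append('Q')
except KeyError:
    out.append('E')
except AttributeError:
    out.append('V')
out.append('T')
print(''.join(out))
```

Execution trace: 'Y' (try body) → 'V' (except AttributeError) → 'T' (after the try/except). Output: YVT

Answer: YVT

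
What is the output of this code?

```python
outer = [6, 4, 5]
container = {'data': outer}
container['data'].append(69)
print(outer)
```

Key concept: dict holds reference to list.
Step by step:
`outer = [6, 4, 5]` → outer = [6, 4, 5]
`container = {'data': outer}` → container = {'data': [6, 4, 5]}
`container['data'].append(69)` → outer = [6, 4, 5, 69]; container = {'data': [6, 4, 5, 69]}
`print(outer)` → prints [6, 4, 5, 69]

Answer: [6, 4, 5, 69]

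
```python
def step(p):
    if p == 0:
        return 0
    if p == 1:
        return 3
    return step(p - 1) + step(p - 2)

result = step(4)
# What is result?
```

Build up from base cases: step(0)=0, step(1)=3, step(2)=3, step(3)=6, step(4)=9

Answer: 9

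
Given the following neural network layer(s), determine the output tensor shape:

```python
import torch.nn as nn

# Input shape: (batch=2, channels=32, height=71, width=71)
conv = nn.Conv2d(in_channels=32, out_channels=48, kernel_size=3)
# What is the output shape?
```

Input: (2, 32, 71, 71) -> Output: (2, 48, 69, 69)

Answer: (2, 48, 69, 69)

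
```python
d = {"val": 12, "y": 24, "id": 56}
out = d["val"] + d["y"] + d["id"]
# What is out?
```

Trace:
`d = {"val": 12, "y": 24, "id": 56}` → d = {'val': 12, 'y': 24, 'id': 56}
`out = d["val"] + d["y"] + d["id"]` → out = 92
So out = 92

Answer: 92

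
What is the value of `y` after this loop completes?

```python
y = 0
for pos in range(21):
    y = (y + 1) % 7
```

Increment mod 7, 21 times = 0
`y` takes the values: 0 → 1 → 2 → 3 → 4 → 5 → 6 → 0 → 1 → 2 → 3 → 4 → 5 → 6 → 0 → 1 → 2 → 3 → 4 → 5 → 6 → 0

Answer: 0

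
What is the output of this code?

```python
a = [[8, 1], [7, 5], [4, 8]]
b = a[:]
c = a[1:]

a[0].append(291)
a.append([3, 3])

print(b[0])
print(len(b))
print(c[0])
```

Key concept: slice with nested mutation.
Step by step:
`a = [[8, 1], [7, 5], [4, 8]]` → a = [[8, 1], [7, 5], [4, 8]]
`b = a[:]` → b = [[8, 1], [7, 5], [4, 8]]
`c = a[1:]` → c = [[7, 5], [4, 8]]
`a[0].append(291)` → a = [[8, 1, 291], [7, 5], [4, 8]]; b = [[8, 1, 291], [7, 5], [4, 8]]
`a.append([3, 3])` → a = [[8, 1, 291], [7, 5], [4, 8], [3, 3]]
`print(b[0])` → prints [8, 1, 291]
`print(len(b))` → prints 3
`print(c[0])` → prints [7, 5]

Answer:
[8, 1, 291]
3
[7, 5]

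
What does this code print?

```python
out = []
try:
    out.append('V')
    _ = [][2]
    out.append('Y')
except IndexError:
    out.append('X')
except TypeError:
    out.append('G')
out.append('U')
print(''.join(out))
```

Execution trace: 'V' (try body) → 'X' (except IndexError) → 'U' (after the try/except). Output: VXU

Answer: VXU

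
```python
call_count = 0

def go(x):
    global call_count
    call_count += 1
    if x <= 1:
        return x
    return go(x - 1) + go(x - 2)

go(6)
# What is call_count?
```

Calls(x) = 1 + Calls(x-1) + Calls(x-2); Calls(0)=Calls(1)=1. For x=6 this gives 25.

Answer: 25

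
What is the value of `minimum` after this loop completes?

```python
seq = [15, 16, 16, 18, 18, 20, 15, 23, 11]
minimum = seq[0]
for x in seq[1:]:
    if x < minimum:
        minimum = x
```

Minimum of [15, 16, 16, 18, 18, 20, 15, 23, 11]
`minimum` takes the values: 15 → 11

Answer: 11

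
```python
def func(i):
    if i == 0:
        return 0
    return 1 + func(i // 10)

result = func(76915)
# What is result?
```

Count of digits of 76915: 5

Answer: 5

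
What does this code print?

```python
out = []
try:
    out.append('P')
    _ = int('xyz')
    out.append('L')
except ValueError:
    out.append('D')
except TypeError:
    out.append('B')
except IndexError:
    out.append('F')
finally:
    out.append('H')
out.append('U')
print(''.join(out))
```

Execution trace: 'P' (try body) → 'D' (except ValueError) → 'H' (finally) → 'U' (after the try/except). Output: PDHU

Answer: PDHU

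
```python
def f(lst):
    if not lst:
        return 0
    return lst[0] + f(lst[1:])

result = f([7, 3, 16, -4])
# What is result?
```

7 + 3 + 16 + (-4) + 0 = 22

Answer: 22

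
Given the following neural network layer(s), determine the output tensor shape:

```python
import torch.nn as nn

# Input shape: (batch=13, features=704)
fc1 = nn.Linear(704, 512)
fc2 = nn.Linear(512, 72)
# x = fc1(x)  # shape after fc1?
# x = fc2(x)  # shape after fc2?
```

Input: (13, 704) -> after fc1: (13, 512) -> Output: (13, 72)

Answer: (13, 72)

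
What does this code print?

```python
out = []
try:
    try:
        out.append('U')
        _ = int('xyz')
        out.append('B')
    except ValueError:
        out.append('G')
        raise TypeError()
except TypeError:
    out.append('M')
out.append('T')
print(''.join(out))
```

Execution trace: 'U' (inner try body) → 'G' (inner except ValueError) → 'M' (outer except TypeError) → 'T' (after the try/except). Output: UGMT

Answer: UGMT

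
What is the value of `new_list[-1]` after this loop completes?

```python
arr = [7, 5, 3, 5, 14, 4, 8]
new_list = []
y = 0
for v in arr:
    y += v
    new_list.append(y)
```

Cumulative sum ends at 46
`new_list` takes the values: [] → [7] → [7, 12] → [7, 12, 15] → [7, 12, 15, 20] → [7, 12, 15, 20, 34] → [7, 12, 15, 20, 34, 38] → [7, 12, 15, 20, 34, 38, 46]
So `new_list[-1]` = 46

Answer: 46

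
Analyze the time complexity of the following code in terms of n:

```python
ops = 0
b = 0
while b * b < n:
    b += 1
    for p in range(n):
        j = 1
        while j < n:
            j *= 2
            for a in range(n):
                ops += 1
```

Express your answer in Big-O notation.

Each loop level contributes: √n × n × log n × n. Multiplying the contributions gives O(n^2√n log n).

Answer: O(n^2√n log n)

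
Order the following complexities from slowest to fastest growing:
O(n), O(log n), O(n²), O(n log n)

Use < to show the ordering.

Ordered by growth rate: O(log n) < O(n) < O(n log n) < O(n²)

Answer: O(log n) < O(n) < O(n log n) < O(n²)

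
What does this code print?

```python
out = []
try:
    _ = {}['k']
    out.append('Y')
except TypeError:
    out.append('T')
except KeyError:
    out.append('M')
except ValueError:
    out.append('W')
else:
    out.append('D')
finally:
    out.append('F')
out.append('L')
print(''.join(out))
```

Execution trace: 'M' (except KeyError) → 'F' (finally) → 'L' (after the try/except). Output: MFL

Answer: MFL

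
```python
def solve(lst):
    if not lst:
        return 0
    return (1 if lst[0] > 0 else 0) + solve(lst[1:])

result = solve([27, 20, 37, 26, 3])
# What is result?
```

Count of positive elements in [27, 20, 37, 26, 3] = 5

Answer: 5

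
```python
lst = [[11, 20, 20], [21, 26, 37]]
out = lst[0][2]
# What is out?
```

Trace:
`lst = [[11, 20, 20], [21, 26, 37]]` → lst = [[11, 20, 20], [21, 26, 37]]
`out = lst[0][2]` → out = 20
So out = 20

Answer: 20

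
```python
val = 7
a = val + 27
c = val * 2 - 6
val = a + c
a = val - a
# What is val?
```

Trace:
`val = 7` → val = 7
`a = val + 27` → a = 34
`c = val * 2 - 6` → c = 8
`val = a + c` → val = 42
`a = val - a` → a = 8
So val = 42

Answer: 42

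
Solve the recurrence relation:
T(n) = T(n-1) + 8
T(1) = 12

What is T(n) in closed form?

Unrolling: T(n) = T(1) + 8·(n-1) = 12 + 8(n-1) = 8n + 4.

Answer: T(n) = 8n + 4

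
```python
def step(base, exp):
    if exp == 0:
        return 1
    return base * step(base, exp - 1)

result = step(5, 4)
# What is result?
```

step(5, 4) = 5 * 5 * 5 * 5 = 625

Answer: 625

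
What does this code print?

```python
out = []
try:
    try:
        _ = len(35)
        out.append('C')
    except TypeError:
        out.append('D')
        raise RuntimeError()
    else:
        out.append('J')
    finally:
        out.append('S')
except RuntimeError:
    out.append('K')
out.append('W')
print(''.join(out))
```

Execution trace: 'D' (except TypeError) → 'S' (finally) → 'K' (outer except RuntimeError) → 'W' (after the try/except). Output: DSKW

Answer: DSKW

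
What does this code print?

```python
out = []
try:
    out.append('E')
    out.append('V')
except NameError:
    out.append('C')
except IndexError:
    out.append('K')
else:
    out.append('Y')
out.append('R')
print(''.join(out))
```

Execution trace: 'E' (try body) → 'V' (try body, no exception) → 'Y' (else) → 'R' (after the try/except). Output: EVYR

Answer: EVYR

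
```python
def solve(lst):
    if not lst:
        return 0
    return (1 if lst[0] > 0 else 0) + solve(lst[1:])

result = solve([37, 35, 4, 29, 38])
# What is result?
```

Count of positive elements in [37, 35, 4, 29, 38] = 5

Answer: 5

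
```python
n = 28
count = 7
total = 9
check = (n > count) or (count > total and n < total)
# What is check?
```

Trace:
`n = 28` → n = 28
`count = 7` → count = 7
`total = 9` → total = 9
`check = (n > count) or (count > total and n < total)` → check = True
So check = True

Answer: True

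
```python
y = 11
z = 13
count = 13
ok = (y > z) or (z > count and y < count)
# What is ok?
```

Trace:
`y = 11` → y = 11
`z = 13` → z = 13
`count = 13` → count = 13
`ok = (y > z) or (z > count and y < count)` → ok = False
So ok = False

Answer: False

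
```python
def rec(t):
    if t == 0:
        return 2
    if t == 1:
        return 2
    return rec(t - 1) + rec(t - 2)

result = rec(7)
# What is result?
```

Build up from base cases: rec(0)=2, rec(1)=2, rec(2)=4, rec(3)=6, rec(4)=10, rec(5)=16, rec(6)=26, ..., rec(7)=42

Answer: 42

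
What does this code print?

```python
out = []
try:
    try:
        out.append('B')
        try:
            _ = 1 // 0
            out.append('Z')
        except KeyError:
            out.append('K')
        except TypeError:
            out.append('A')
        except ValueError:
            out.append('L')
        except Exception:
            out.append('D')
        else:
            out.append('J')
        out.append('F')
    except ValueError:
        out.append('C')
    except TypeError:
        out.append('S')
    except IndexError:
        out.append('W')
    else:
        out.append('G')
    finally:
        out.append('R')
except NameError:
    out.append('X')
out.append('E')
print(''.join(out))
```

Execution trace: 'B' (try body) → 'D' (inner except Exception) → 'F' (try body, no exception) → 'G' (else) → 'R' (finally) → 'E' (after the try/except). Output: BDFGRE

Answer: BDFGRE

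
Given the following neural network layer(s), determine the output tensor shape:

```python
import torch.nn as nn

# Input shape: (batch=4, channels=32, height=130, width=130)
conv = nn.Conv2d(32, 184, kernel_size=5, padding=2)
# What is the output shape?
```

Input: (4, 32, 130, 130) -> Output: (4, 184, 130, 130)

Answer: (4, 184, 130, 130)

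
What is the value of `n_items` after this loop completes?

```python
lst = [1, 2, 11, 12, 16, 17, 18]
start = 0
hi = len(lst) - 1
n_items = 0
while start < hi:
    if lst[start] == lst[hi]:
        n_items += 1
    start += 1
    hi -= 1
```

Count matching pairs from ends
`n_items` takes the values: 0

Answer: 0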